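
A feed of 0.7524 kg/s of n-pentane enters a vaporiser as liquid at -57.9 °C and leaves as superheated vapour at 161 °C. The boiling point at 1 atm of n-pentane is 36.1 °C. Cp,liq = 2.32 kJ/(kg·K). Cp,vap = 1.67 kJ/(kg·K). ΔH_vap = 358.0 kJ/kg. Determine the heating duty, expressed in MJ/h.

liquid -57.9→36.1 °C: 218.08 kJ/kg
vaporisation at 36.1 °C: 358 kJ/kg
vapour 36.1→161 °C: 208.58 kJ/kg
Δh = 218.08 + 358 + 208.58 = 784.66 kJ/kg
Q = ṁ·Δh = 0.7524 kg/s × 784.66 kJ/kg = 590.38 kJ/s
|Q| = 590.38 kW = 2125.4 MJ/h

Q = 2130 MJ/h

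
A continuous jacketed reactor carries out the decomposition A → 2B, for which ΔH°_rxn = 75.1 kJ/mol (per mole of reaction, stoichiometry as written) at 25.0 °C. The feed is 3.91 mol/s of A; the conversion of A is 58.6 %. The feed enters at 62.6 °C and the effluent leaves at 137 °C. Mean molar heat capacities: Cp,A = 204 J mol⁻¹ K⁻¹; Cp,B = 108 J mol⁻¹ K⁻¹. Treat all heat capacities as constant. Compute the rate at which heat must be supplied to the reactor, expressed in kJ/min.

Q_in = 14100 kJ/min

Extent of reaction ξ = 0.586 × 3.91 = 2.2913 mol/s
Reaction term: ξ·ΔH°_rxn = 2.2913 × 75.1 = 172.07 kJ/s
Sensible, feed 62.6→25 °C: -29.991 kJ/s
Outlet flows (mol/s): A 1.6187, B 4.5825
Sensible, products 25→137 °C: 92.415 kJ/s
Q = ΔH = 234.5 kJ/s = 234.5 kW
Heat supplied = 14070 kJ/min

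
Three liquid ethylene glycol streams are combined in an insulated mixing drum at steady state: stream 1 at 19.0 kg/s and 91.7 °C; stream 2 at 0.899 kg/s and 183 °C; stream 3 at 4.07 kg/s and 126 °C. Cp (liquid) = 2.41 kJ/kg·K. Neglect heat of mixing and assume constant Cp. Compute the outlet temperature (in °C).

T_out = 101 °C

No heat crosses the boundary, so H_out = H_in.
T_out = Σ ṁᵢCp,ᵢTᵢ / Σ ṁᵢCp,ᵢ
      = 5831.3 / 57.765 = 100.95 °C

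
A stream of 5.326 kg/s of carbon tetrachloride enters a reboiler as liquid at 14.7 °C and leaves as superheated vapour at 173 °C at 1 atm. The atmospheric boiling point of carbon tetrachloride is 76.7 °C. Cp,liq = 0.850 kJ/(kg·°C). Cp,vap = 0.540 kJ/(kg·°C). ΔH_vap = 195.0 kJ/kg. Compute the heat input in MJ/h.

Q = 5750 MJ/h

liquid 14.7→76.7 °C: 52.7 kJ/kg
vaporisation at 76.7 °C: 195 kJ/kg
vapour 76.7→173 °C: 52.002 kJ/kg
Δh = 52.7 + 195 + 52.002 = 299.7 kJ/kg
Q = ṁ·Δh = 5.326 kg/s × 299.7 kJ/kg = 1596.2 kJ/s
|Q| = 1596.2 kW = 5746.4 MJ/h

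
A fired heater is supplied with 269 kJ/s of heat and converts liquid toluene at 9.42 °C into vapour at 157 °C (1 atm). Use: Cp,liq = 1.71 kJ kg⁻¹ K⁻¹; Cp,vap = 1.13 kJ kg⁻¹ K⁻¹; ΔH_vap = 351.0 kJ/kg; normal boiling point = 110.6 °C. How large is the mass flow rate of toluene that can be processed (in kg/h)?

Δh = 1.71×(110.6−9.42) + 351.0 + 1.13×(157−110.6) = 576.45 kJ/kg
Q = 269 kJ/s = 269 kJ/s = 968400 kJ/h
ṁ = Q/Δh = 968400 / 576.45 = 1679.9 kg/h

ṁ = 1680 kg/h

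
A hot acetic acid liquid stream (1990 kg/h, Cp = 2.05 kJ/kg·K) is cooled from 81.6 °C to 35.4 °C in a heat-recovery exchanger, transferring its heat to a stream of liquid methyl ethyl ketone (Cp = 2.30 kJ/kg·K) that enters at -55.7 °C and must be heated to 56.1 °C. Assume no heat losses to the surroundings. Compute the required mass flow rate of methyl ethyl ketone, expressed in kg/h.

Heat released by hot stream: Q = 1990 × 2.05 × (81.6 − 35.4) = 188470 kJ/h
Energy balance on cold side (adiabatic exchanger): Q = ṁ_c·Cp_c·(T_c,out − T_c,in)
ṁ_c = 188470 / [2.30 × (56.1 − -55.7)] = 732.96 kg/h

ṁ_c = 733 kg/h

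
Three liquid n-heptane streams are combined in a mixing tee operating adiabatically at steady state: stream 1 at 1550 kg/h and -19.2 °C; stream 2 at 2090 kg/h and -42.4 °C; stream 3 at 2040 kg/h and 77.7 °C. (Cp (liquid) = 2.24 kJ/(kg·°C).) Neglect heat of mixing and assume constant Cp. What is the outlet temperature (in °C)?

T_out = 7.07 °C

Adiabatic, steady state ⇒ Σ ṁᵢCp,ᵢ(T_out − Tᵢ) = 0
Σ ṁᵢCp,ᵢTᵢ = 1550×2.24×-19.2 + 2090×2.24×-42.4 + 2040×2.24×77.7 = 89896
Σ ṁᵢCp,ᵢ = 1550×2.24 + 2090×2.24 + 2040×2.24 = 12723
T_out = 89896 / 12723 = 7.0655 °C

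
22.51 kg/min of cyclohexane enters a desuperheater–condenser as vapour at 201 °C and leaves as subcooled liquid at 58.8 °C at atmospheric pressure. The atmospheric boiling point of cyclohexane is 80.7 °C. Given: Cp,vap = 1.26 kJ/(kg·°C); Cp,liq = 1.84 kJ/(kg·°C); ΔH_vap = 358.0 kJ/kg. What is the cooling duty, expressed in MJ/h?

Q_c = 743 MJ/h

vapour 201→80.7 °C: -151.58 kJ/kg
condensation at 80.7 °C: -358 kJ/kg
liquid 80.7→58.8 °C: -40.296 kJ/kg
Δh = -151.58 + -358 + -40.296 = -549.87 kJ/kg
Q = ṁ·Δh = 22.51 kg/min × -549.87 kJ/kg = -12378 kJ/min
|Q| = 206.29 kW = 742.66 MJ/h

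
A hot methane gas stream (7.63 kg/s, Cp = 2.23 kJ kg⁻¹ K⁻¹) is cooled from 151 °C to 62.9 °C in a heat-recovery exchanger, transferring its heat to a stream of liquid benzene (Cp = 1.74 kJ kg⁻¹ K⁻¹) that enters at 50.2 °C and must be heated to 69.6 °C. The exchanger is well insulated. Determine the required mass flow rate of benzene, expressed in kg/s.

Heat released by hot stream: Q = 7.63 × 2.23 × (151 − 62.9) = 1499 kJ/s
Energy balance on cold side (adiabatic exchanger): Q = ṁ_c·Cp_c·(T_c,out − T_c,in)
ṁ_c = 1499 / [1.74 × (69.6 − 50.2)] = 44.407 kg/s

ṁ_c = 44.4 kg/s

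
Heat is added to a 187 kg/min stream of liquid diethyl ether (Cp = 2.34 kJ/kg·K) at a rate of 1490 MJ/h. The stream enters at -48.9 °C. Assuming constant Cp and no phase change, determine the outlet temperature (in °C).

T_out = 7.85 °C

Q = 1490 MJ/h = 24833 kJ/min
ΔT = Q/(ṁ·Cp) = 24833/(187×2.34) = 56.752 K
T_out = -48.9 + 56.752 = 7.8515 °C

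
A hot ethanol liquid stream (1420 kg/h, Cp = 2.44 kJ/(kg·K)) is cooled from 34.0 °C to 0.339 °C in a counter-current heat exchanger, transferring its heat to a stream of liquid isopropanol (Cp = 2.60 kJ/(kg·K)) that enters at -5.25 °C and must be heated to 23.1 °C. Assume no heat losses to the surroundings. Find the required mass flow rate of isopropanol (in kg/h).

Heat released by hot stream: Q = 1420 × 2.44 × (34.0 − 0.339) = 116630 kJ/h
Energy balance on cold side (adiabatic exchanger): Q = ṁ_c·Cp_c·(T_c,out − T_c,in)
ṁ_c = 116630 / [2.60 × (23.1 − -5.25)] = 1582.3 kg/h

ṁ_c = 1580 kg/h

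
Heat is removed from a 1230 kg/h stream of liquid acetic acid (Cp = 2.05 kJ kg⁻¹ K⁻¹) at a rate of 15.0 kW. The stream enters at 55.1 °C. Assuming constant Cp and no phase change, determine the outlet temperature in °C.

Q = 15.0 kW = 54000 kJ/h
ΔT = Q/(ṁ·Cp) = 54000/(1230×2.05) = 21.416 K
T_out = 55.1 − 21.416 = 33.684 °C

T_out = 33.7 °C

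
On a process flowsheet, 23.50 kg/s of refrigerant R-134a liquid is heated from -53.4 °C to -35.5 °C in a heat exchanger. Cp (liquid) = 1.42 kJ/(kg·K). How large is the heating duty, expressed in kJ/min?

Q = ṁ·Cp·ΔT = 23.50 × 1.42 × (-35.5 − -53.4) = 597.32 kJ/s
Heating duty = 35839 kJ/min

Q = 35800 kJ/min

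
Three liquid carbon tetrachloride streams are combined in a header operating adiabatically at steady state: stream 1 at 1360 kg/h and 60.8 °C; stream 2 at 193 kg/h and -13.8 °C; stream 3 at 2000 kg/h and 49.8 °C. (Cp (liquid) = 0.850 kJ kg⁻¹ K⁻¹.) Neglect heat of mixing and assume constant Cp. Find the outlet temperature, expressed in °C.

T_out = 50.6 °C

Adiabatic, steady state ⇒ Σ ṁᵢCp,ᵢ(T_out − Tᵢ) = 0
Σ ṁᵢCp,ᵢTᵢ = 1360×0.850×60.8 + 193×0.850×-13.8 + 2000×0.850×49.8 = 152680
Σ ṁᵢCp,ᵢ = 1360×0.850 + 193×0.850 + 2000×0.850 = 3020.1
T_out = 152680 / 3020.1 = 50.556 °C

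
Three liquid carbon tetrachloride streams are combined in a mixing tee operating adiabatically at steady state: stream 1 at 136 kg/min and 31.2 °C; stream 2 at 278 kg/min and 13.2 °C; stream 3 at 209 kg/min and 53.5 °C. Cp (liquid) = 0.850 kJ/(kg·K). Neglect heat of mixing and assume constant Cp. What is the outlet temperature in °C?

No heat crosses the boundary, so H_out = H_in.
Σ ṁᵢCp,ᵢTᵢ = 136×0.850×31.2 + 278×0.850×13.2 + 209×0.850×53.5 = 16230
Σ ṁᵢCp,ᵢ = 136×0.850 + 278×0.850 + 209×0.850 = 529.55
T_out = 16230 / 529.55 = 30.649 °C

T_out = 30.6 °C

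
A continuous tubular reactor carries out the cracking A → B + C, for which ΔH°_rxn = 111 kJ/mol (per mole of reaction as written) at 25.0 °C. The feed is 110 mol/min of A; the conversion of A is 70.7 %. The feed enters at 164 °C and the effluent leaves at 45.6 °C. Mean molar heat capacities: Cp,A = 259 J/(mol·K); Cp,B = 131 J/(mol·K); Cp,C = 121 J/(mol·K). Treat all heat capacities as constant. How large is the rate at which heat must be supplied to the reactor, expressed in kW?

Extent of reaction ξ = 0.707 × 110 = 77.77 mol/min
Reaction term: ξ·ΔH°_rxn = 77.77 × 111 = 8632.5 kJ/min
Sensible, feed 164→25 °C: -3960.1 kJ/min
Outlet flows (mol/min): A 32.23, B 77.77, C 77.77
Sensible, products 25→45.6 °C: 575.68 kJ/min
Q = ΔH = 5248 kJ/min = 87.467 kW
Heat supplied = 87.467 kW

Q_in = 87.5 kW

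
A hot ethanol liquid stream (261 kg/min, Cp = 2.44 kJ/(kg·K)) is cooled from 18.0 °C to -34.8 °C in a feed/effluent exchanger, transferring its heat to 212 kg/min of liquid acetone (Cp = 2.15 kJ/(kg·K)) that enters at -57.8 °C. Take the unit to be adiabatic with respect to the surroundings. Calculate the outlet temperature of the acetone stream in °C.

T_c,out = 16.0 °C

Heat released by hot stream: Q = 261 × 2.44 × (18.0 − -34.8) = 33625 kJ/min
Energy balance on cold side (adiabatic exchanger): Q = ṁ_c·Cp_c·(T_c,out − T_c,in)
T_c,out = -57.8 + 33625/(212 × 2.15) = 15.972 °C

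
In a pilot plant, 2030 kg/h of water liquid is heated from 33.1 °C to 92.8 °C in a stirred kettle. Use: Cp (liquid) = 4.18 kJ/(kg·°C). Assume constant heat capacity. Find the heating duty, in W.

Q = ṁ·Cp·ΔT = 2030 × 4.18 × (92.8 − 33.1) = 506580 kJ/h
Converting: 506580 / 3600 s = 140.72 kW
Heating duty = 140720 W

Q = 141000 W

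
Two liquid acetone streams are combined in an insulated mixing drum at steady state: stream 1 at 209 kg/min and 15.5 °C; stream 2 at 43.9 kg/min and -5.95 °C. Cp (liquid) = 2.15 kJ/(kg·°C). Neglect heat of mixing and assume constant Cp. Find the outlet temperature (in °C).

No heat crosses the boundary, so H_out = H_in.
T_out = Σ ṁᵢCp,ᵢTᵢ / Σ ṁᵢCp,ᵢ
      = 6403.3 / 543.73 = 11.777 °C

T_out = 11.8 °C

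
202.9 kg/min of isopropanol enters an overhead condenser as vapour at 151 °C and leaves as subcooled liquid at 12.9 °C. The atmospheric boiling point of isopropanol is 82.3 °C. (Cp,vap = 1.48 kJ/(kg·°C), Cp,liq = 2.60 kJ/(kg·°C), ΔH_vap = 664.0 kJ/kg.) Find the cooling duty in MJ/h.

vapour 151→82.3 °C: -101.68 kJ/kg
condensation at 82.3 °C: -664 kJ/kg
liquid 82.3→12.9 °C: -180.44 kJ/kg
Δh = -101.68 + -664 + -180.44 = -946.12 kJ/kg
Q = ṁ·Δh = 202.9 kg/min × -946.12 kJ/kg = -191970 kJ/min
|Q| = 3199.4 kW = 11518 MJ/h

Q_c = 11500 MJ/h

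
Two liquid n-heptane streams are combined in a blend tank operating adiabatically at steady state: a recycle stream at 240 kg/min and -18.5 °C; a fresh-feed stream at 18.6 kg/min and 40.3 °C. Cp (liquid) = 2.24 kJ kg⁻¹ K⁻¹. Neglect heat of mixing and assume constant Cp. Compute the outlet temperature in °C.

T_out = -14.3 °C

No heat crosses the boundary, so H_out = H_in.
T_out = Σ ṁᵢCp,ᵢTᵢ / Σ ṁᵢCp,ᵢ
      = -8266.5 / 579.26 = -14.271 °C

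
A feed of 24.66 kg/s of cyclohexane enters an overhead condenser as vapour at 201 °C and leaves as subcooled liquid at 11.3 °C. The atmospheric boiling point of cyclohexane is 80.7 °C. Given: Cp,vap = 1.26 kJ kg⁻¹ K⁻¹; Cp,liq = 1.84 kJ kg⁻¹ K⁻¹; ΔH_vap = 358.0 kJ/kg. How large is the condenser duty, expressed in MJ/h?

vapour 201→80.7 °C: -151.58 kJ/kg
condensation at 80.7 °C: -358 kJ/kg
liquid 80.7→11.3 °C: -127.7 kJ/kg
Δh = -151.58 + -358 + -127.7 = -637.27 kJ/kg
Q = ṁ·Δh = 24.66 kg/s × -637.27 kJ/kg = -15715 kJ/s
|Q| = 15715 kW = 56575 MJ/h

Q_c = 56600 MJ/h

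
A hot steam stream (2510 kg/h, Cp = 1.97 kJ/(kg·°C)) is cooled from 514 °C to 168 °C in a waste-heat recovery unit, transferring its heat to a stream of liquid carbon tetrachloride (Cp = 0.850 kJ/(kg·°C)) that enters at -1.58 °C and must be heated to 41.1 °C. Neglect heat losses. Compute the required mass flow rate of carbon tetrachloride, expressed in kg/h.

ṁ_c = 47200 kg/h

Heat released by hot stream: Q = 2510 × 1.97 × (514 − 168) = 1.7109e+06 kJ/h
Energy balance on cold side (adiabatic exchanger): Q = ṁ_c·Cp_c·(T_c,out − T_c,in)
ṁ_c = 1.7109e+06 / [0.850 × (41.1 − -1.58)] = 47160 kg/h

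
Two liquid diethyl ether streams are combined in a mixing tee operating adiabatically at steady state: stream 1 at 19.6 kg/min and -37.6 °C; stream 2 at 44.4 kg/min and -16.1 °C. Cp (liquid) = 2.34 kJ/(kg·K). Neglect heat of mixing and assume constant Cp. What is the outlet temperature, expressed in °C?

Adiabatic, steady state ⇒ Σ ṁᵢCp,ᵢ(T_out − Tᵢ) = 0
T_out = Σ ṁᵢCp,ᵢTᵢ / Σ ṁᵢCp,ᵢ
      = -3397.2 / 149.76 = -22.684 °C

T_out = -22.7 °C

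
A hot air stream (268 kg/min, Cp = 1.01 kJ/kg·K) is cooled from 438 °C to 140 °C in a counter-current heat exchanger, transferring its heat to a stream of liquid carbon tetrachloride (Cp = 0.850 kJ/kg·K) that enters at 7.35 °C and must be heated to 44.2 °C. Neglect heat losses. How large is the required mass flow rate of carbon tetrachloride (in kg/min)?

ṁ_c = 2580 kg/min

Heat released by hot stream: Q = 268 × 1.01 × (438 − 140) = 80663 kJ/min
Energy balance on cold side (adiabatic exchanger): Q = ṁ_c·Cp_c·(T_c,out − T_c,in)
ṁ_c = 80663 / [0.850 × (44.2 − 7.35)] = 2575.2 kg/min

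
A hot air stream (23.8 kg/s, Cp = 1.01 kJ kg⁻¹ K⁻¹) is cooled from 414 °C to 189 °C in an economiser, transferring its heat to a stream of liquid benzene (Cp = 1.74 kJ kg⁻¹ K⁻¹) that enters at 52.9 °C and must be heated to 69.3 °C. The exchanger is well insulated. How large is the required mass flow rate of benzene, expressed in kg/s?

Heat released by hot stream: Q = 23.8 × 1.01 × (414 − 189) = 5408.6 kJ/s
Energy balance on cold side (adiabatic exchanger): Q = ṁ_c·Cp_c·(T_c,out − T_c,in)
ṁ_c = 5408.6 / [1.74 × (69.3 − 52.9)] = 189.53 kg/s

ṁ_c = 190 kg/s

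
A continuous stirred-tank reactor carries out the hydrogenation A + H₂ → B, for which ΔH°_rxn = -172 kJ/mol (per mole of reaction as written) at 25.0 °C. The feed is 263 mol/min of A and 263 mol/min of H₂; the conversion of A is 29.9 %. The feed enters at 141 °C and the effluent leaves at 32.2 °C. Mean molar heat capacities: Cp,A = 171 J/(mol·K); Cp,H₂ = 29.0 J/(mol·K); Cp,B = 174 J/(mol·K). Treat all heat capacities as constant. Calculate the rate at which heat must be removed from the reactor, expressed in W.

Extent of reaction ξ = 0.299 × 263 = 78.637 mol/min
Reaction term: ξ·ΔH°_rxn = 78.637 × -172 = -13526 kJ/min
Sensible, feed 141→25 °C: -6101.6 kJ/min
Outlet flows (mol/min): A 184.36, H₂ 184.36, B 78.637
Sensible, products 25→32.2 °C: 364 kJ/min
Q = ΔH = -19263 kJ/min = -321.05 kW
Heat removed = 321050 W

Q_out = 321000 W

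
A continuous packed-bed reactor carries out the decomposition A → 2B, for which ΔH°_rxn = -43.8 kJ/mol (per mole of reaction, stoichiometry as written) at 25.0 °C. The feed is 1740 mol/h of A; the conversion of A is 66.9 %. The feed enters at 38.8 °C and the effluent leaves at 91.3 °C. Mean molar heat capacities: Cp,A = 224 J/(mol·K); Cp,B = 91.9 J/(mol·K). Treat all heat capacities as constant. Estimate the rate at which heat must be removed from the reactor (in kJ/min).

Q_out = 560 kJ/min

Extent of reaction ξ = 0.669 × 1740 = 1164.1 mol/h
Reaction term: ξ·ΔH°_rxn = 1164.1 × -43.8 = -50986 kJ/h
Sensible, feed 38.8→25 °C: -5378.7 kJ/h
Outlet flows (mol/h): A 575.94, B 2328.1
Sensible, products 25→91.3 °C: 22739 kJ/h
Q = ΔH = -33626 kJ/h = -9.3405 kW
Heat removed = 560.43 kJ/min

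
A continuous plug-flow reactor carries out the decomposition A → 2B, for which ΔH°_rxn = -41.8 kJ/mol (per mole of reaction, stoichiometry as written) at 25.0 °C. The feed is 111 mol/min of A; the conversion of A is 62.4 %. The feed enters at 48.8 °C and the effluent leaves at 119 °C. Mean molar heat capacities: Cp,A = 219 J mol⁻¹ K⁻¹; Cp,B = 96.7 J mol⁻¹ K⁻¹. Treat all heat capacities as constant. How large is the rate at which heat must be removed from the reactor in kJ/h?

Extent of reaction ξ = 0.624 × 111 = 69.264 mol/min
Reaction term: ξ·ΔH°_rxn = 69.264 × -41.8 = -2895.2 kJ/min
Sensible, feed 48.8→25 °C: -578.55 kJ/min
Outlet flows (mol/min): A 41.736, B 138.53
Sensible, products 25→119 °C: 2118.4 kJ/min
Q = ΔH = -1355.4 kJ/min = -22.59 kW
Heat removed = 81325 kJ/h

Q_out = 81300 kJ/h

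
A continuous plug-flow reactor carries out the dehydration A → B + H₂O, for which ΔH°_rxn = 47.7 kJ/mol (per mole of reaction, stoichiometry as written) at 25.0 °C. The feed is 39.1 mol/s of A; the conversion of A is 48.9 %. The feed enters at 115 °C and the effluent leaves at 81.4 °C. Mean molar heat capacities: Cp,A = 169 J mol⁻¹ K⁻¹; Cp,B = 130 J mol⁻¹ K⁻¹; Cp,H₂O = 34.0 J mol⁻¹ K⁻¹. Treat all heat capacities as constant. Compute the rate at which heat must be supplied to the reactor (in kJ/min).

Extent of reaction ξ = 0.489 × 39.1 = 19.12 mol/s
Reaction term: ξ·ΔH°_rxn = 19.12 × 47.7 = 912.02 kJ/s
Sensible, feed 115→25 °C: -594.71 kJ/s
Outlet flows (mol/s): A 19.98, B 19.12, H₂O 19.12
Sensible, products 25→81.4 °C: 367.29 kJ/s
Q = ΔH = 684.6 kJ/s = 684.6 kW
Heat supplied = 41076 kJ/min

Q_in = 41100 kJ/min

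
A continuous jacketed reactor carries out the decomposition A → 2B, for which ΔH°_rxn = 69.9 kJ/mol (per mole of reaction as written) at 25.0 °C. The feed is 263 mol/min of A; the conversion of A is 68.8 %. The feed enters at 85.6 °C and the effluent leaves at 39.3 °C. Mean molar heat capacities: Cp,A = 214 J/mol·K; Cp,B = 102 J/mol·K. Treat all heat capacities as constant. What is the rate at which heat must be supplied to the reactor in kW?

Q_in = 167 kW

Extent of reaction ξ = 0.688 × 263 = 180.94 mol/min
Reaction term: ξ·ΔH°_rxn = 180.94 × 69.9 = 12648 kJ/min
Sensible, feed 85.6→25 °C: -3410.7 kJ/min
Outlet flows (mol/min): A 82.056, B 361.89
Sensible, products 25→39.3 °C: 778.96 kJ/min
Q = ΔH = 10016 kJ/min = 166.94 kW
Heat supplied = 166.94 kW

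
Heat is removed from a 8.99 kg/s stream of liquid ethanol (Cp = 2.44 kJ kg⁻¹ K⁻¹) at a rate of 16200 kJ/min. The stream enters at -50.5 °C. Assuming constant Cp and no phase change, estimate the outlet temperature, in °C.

Q = 16200 kJ/min = 270 kJ/s
ΔT = Q/(ṁ·Cp) = 270/(8.99×2.44) = 12.309 K
T_out = -50.5 − 12.309 = -62.809 °C

T_out = -62.8 °C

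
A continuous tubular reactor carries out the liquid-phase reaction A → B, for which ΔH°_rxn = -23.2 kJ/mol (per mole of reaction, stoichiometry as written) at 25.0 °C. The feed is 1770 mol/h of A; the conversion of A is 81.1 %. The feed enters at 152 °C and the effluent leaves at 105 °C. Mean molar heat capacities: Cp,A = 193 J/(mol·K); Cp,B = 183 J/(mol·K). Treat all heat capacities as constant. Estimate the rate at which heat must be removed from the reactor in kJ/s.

Q_out = 14.0 kJ/s

Extent of reaction ξ = 0.811 × 1770 = 1435.5 mol/h
Reaction term: ξ·ΔH°_rxn = 1435.5 × -23.2 = -33303 kJ/h
Sensible, feed 152→25 °C: -43384 kJ/h
Outlet flows (mol/h): A 334.53, B 1435.5
Sensible, products 25→105 °C: 26180 kJ/h
Q = ΔH = -50507 kJ/h = -14.03 kW
Heat removed = 14.03 kJ/s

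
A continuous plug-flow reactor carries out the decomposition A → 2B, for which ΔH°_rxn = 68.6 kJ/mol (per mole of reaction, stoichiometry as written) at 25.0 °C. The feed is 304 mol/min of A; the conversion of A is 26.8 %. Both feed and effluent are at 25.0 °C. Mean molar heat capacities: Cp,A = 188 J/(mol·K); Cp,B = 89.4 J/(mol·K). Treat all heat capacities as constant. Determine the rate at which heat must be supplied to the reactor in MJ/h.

Q_in = 335 MJ/h

Extent of reaction ξ = 0.268 × 304 = 81.472 mol/min
Reaction term: ξ·ΔH°_rxn = 81.472 × 68.6 = 5589 kJ/min
Q = ΔH = 5589 kJ/min = 93.15 kW
Heat supplied = 335.34 MJ/h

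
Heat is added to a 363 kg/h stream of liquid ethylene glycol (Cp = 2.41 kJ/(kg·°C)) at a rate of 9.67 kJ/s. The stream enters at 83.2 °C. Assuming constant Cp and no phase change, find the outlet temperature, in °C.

Q = 9.67 kJ/s = 34812 kJ/h
ΔT = Q/(ṁ·Cp) = 34812/(363×2.41) = 39.793 K
T_out = 83.2 + 39.793 = 122.99 °C

T_out = 123 °C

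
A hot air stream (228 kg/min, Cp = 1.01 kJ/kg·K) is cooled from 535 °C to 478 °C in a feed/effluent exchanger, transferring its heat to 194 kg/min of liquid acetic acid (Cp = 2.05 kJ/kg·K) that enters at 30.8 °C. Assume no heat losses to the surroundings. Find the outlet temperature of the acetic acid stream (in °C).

T_c,out = 63.8 °C

Heat released by hot stream: Q = 228 × 1.01 × (535 − 478) = 13126 kJ/min
Energy balance on cold side (adiabatic exchanger): Q = ṁ_c·Cp_c·(T_c,out − T_c,in)
T_c,out = 30.8 + 13126/(194 × 2.05) = 63.805 °C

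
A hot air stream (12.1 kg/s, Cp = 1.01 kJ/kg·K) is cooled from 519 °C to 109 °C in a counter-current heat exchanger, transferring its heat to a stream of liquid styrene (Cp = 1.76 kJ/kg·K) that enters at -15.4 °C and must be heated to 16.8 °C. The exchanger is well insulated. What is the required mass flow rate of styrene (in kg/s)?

ṁ_c = 88.4 kg/s

Heat released by hot stream: Q = 12.1 × 1.01 × (519 − 109) = 5010.6 kJ/s
Energy balance on cold side (adiabatic exchanger): Q = ṁ_c·Cp_c·(T_c,out − T_c,in)
ṁ_c = 5010.6 / [1.76 × (16.8 − -15.4)] = 88.414 kg/s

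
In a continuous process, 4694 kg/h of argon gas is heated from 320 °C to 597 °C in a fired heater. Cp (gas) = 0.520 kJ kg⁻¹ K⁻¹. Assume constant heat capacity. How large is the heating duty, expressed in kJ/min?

Q = ṁ·Cp·ΔT = 4694 × 0.520 × (597 − 320) = 676120 kJ/h
Converting: 676120 / 3600 s = 187.81 kW
Heating duty = 11269 kJ/min

Q = 11300 kJ/min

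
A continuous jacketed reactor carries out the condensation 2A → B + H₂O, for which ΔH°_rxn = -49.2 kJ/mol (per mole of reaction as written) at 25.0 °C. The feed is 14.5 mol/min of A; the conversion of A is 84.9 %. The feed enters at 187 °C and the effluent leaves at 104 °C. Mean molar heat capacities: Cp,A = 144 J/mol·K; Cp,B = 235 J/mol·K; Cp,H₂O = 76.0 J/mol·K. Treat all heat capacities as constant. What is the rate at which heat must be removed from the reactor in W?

Q_out = 7750 W

Extent of reaction ξ = 0.849 × 14.5 / 2 = 6.1552 mol/min
Reaction term: ξ·ΔH°_rxn = 6.1552 × -49.2 = -302.84 kJ/min
Sensible, feed 187→25 °C: -338.26 kJ/min
Outlet flows (mol/min): A 2.1895, B 6.1552, H₂O 6.1552
Sensible, products 25→104 °C: 176.14 kJ/min
Q = ΔH = -464.96 kJ/min = -7.7493 kW
Heat removed = 7749.3 W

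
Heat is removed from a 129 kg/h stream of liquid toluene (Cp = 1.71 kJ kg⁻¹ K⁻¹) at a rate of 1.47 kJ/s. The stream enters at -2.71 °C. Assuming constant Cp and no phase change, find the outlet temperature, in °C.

Q = 1.47 kJ/s = 5292 kJ/h
ΔT = Q/(ṁ·Cp) = 5292/(129×1.71) = 23.99 K
T_out = -2.71 − 23.99 = -26.7 °C

T_out = -26.7 °C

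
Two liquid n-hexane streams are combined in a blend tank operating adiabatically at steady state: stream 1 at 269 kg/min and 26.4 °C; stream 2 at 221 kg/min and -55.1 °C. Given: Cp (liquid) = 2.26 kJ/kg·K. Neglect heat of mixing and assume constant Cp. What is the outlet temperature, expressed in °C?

No heat crosses the boundary, so H_out = H_in.
Σ ṁᵢCp,ᵢTᵢ = 269×2.26×26.4 + 221×2.26×-55.1 = -11471
Σ ṁᵢCp,ᵢ = 269×2.26 + 221×2.26 = 1107.4
T_out = -11471 / 1107.4 = -10.358 °C

T_out = -10.4 °C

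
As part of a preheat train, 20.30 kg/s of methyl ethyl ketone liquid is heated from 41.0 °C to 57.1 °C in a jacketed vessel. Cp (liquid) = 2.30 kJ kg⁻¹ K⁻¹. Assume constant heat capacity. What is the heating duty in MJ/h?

Q = ṁ·Cp·ΔT = 20.30 × 2.30 × (57.1 − 41.0) = 751.71 kJ/s
Heating duty = 2706.2 MJ/h

Q = 2710 MJ/h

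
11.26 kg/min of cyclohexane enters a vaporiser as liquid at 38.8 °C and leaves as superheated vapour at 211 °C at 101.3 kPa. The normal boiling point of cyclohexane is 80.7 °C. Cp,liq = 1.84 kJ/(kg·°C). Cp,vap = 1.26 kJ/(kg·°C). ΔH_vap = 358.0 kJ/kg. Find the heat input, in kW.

liquid 38.8→80.7 °C: 77.096 kJ/kg
vaporisation at 80.7 °C: 358 kJ/kg
vapour 80.7→211 °C: 164.18 kJ/kg
Δh = 77.096 + 358 + 164.18 = 599.27 kJ/kg
Q = ṁ·Δh = 11.26 kg/min × 599.27 kJ/kg = 6747.8 kJ/min
|Q| = 112.46 kW

Q = 112 kW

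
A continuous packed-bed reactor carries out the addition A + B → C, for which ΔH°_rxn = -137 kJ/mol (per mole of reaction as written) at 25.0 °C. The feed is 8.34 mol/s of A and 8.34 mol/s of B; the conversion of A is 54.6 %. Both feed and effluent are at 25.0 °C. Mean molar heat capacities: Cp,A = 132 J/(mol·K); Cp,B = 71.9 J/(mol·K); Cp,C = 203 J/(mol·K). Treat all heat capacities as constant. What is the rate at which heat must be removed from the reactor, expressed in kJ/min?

Q_out = 37400 kJ/min

Extent of reaction ξ = 0.546 × 8.34 = 4.5536 mol/s
Reaction term: ξ·ΔH°_rxn = 4.5536 × -137 = -623.85 kJ/s
Q = ΔH = -623.85 kJ/s = -623.85 kW
Heat removed = 37431 kJ/min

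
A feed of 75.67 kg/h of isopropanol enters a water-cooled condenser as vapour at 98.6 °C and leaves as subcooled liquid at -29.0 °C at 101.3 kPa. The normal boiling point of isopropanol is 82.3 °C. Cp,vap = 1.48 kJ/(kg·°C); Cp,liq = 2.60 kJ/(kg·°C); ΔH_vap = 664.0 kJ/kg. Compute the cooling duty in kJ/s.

vapour 98.6→82.3 °C: -24.124 kJ/kg
condensation at 82.3 °C: -664 kJ/kg
liquid 82.3→-29.0 °C: -289.38 kJ/kg
Δh = -24.124 + -664 + -289.38 = -977.5 kJ/kg
Q = ṁ·Δh = 75.67 kg/h × -977.5 kJ/kg = -73968 kJ/h
|Q| = 20.547 kW

Q_c = 20.5 kJ/s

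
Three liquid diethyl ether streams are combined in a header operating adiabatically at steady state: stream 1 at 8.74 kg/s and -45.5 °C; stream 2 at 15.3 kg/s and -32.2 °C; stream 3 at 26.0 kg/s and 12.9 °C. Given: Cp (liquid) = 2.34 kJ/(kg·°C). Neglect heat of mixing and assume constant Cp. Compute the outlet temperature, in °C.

No heat crosses the boundary, so H_out = H_in.
T_out = Σ ṁᵢCp,ᵢTᵢ / Σ ṁᵢCp,ᵢ
      = -1298.5 / 117.09 = -11.09 °C

T_out = -11.1 °C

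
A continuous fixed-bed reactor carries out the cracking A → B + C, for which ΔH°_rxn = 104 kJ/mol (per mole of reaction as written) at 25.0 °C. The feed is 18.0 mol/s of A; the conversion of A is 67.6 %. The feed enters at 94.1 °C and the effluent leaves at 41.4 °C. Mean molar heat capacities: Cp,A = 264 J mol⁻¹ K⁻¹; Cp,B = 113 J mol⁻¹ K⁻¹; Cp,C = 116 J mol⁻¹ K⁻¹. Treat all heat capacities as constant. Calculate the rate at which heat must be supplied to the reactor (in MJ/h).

Q_in = 3630 MJ/h

Extent of reaction ξ = 0.676 × 18.0 = 12.168 mol/s
Reaction term: ξ·ΔH°_rxn = 12.168 × 104 = 1265.5 kJ/s
Sensible, feed 94.1→25 °C: -328.36 kJ/s
Outlet flows (mol/s): A 5.832, B 12.168, C 12.168
Sensible, products 25→41.4 °C: 70.948 kJ/s
Q = ΔH = 1008.1 kJ/s = 1008.1 kW
Heat supplied = 3629 MJ/h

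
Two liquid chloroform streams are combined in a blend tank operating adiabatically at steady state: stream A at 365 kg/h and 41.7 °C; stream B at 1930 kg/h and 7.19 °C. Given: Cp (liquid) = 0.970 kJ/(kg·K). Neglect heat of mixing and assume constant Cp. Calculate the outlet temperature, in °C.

T_out = 12.7 °C

No heat crosses the boundary, so H_out = H_in.
Σ ṁᵢCp,ᵢTᵢ = 365×0.970×41.7 + 1930×0.970×7.19 = 28224
Σ ṁᵢCp,ᵢ = 365×0.970 + 1930×0.970 = 2226.2
T_out = 28224 / 2226.2 = 12.679 °C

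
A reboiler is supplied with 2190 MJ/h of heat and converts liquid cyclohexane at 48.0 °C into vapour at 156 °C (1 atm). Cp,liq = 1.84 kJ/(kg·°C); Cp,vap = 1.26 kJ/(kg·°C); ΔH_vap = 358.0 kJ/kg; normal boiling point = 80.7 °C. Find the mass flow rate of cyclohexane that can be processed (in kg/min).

Δh = 1.84×(80.7−48.0) + 358.0 + 1.26×(156−80.7) = 513.05 kJ/kg
Q = 2190 MJ/h = 608.33 kJ/s = 36500 kJ/min
ṁ = Q/Δh = 36500 / 513.05 = 71.144 kg/min

ṁ = 71.1 kg/min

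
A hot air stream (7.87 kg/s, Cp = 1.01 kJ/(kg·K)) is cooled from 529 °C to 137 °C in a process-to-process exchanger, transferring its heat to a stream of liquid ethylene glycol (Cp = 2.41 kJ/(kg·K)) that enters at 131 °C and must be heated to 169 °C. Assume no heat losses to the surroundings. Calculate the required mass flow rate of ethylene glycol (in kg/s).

ṁ_c = 34.0 kg/s

Heat released by hot stream: Q = 7.87 × 1.01 × (529 − 137) = 3115.9 kJ/s
Energy balance on cold side (adiabatic exchanger): Q = ṁ_c·Cp_c·(T_c,out − T_c,in)
ṁ_c = 3115.9 / [2.41 × (169 − 131)] = 34.024 kg/s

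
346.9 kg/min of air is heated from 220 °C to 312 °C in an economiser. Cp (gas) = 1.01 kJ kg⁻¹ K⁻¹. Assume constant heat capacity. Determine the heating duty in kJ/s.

Q = ṁ·Cp·ΔT = 346.9 × 1.01 × (312 − 220) = 32234 kJ/min
Converting: 32234 / 60 s = 537.23 kW

Q = 537 kJ/s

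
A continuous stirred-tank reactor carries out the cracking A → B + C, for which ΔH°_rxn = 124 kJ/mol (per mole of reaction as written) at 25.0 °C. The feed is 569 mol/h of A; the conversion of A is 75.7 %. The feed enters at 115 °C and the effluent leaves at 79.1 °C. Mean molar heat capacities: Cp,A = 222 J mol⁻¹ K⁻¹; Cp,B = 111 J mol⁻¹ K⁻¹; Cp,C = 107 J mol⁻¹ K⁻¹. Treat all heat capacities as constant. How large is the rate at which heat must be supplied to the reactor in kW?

Extent of reaction ξ = 0.757 × 569 = 430.73 mol/h
Reaction term: ξ·ΔH°_rxn = 430.73 × 124 = 53411 kJ/h
Sensible, feed 115→25 °C: -11369 kJ/h
Outlet flows (mol/h): A 138.27, B 430.73, C 430.73
Sensible, products 25→79.1 °C: 6740.6 kJ/h
Q = ΔH = 48783 kJ/h = 13.551 kW
Heat supplied = 13.551 kW

Q_in = 13.6 kW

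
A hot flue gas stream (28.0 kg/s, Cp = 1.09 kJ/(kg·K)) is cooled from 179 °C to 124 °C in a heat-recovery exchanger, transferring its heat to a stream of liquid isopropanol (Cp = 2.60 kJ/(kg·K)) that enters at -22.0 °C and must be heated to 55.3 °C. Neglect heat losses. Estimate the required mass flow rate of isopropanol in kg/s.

Heat released by hot stream: Q = 28.0 × 1.09 × (179 − 124) = 1678.6 kJ/s
Energy balance on cold side (adiabatic exchanger): Q = ṁ_c·Cp_c·(T_c,out − T_c,in)
ṁ_c = 1678.6 / [2.60 × (55.3 − -22.0)] = 8.3521 kg/s

ṁ_c = 8.35 kg/s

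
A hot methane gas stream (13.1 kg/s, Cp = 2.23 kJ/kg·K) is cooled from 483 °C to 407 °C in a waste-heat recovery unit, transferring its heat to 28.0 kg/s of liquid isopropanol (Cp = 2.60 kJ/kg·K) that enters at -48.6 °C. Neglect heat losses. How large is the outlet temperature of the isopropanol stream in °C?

Heat released by hot stream: Q = 13.1 × 2.23 × (483 − 407) = 2220.2 kJ/s
Energy balance on cold side (adiabatic exchanger): Q = ṁ_c·Cp_c·(T_c,out − T_c,in)
T_c,out = -48.6 + 2220.2/(28.0 × 2.60) = -18.103 °C

T_c,out = -18.1 °C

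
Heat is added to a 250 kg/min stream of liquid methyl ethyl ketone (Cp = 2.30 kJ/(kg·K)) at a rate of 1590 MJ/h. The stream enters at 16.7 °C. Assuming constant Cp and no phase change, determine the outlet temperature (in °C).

T_out = 62.8 °C

Q = 1590 MJ/h = 26500 kJ/min
ΔT = Q/(ṁ·Cp) = 26500/(250×2.30) = 46.087 K
T_out = 16.7 + 46.087 = 62.787 °C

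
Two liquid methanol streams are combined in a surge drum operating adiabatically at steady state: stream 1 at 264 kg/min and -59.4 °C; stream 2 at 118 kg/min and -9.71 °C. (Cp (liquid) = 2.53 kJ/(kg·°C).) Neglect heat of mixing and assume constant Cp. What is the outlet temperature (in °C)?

Adiabatic, steady state ⇒ Σ ṁᵢCp,ᵢ(T_out − Tᵢ) = 0
Σ ṁᵢCp,ᵢTᵢ = 264×2.53×-59.4 + 118×2.53×-9.71 = -42573
Σ ṁᵢCp,ᵢ = 264×2.53 + 118×2.53 = 966.46
T_out = -42573 / 966.46 = -44.051 °C

T_out = -44.1 °C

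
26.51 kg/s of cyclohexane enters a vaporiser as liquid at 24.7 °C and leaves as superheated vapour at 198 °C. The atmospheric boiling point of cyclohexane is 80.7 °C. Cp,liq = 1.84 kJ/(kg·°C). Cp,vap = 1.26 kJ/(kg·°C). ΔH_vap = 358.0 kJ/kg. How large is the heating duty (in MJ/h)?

liquid 24.7→80.7 °C: 103.04 kJ/kg
vaporisation at 80.7 °C: 358 kJ/kg
vapour 80.7→198 °C: 147.8 kJ/kg
Δh = 103.04 + 358 + 147.8 = 608.84 kJ/kg
Q = ṁ·Δh = 26.51 kg/s × 608.84 kJ/kg = 16140 kJ/s
|Q| = 16140 kW = 58105 MJ/h

Q = 58100 MJ/h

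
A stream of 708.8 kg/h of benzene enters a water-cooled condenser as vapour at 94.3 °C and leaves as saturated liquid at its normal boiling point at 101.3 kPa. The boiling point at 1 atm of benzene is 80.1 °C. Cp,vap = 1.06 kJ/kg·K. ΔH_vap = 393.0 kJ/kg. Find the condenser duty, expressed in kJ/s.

Q_c = 80.3 kJ/s

vapour 94.3→80.1 °C: -15.052 kJ/kg
condensation at 80.1 °C: -393 kJ/kg
Δh = -15.052 + -393 = -408.05 kJ/kg
Q = ṁ·Δh = 708.8 kg/h × -408.05 kJ/kg = -289230 kJ/h
|Q| = 80.341 kW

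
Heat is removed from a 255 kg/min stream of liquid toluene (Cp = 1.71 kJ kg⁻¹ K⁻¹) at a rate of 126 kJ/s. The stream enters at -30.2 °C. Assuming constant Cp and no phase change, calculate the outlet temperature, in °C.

Q = 126 kJ/s = 7560 kJ/min
ΔT = Q/(ṁ·Cp) = 7560/(255×1.71) = 17.337 K
T_out = -30.2 − 17.337 = -47.537 °C

T_out = -47.5 °C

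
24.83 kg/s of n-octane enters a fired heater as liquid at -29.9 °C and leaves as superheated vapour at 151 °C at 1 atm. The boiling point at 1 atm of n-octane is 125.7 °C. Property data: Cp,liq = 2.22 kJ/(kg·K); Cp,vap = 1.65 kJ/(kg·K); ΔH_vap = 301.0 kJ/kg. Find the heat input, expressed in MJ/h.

liquid -29.9→125.7 °C: 345.43 kJ/kg
vaporisation at 125.7 °C: 301 kJ/kg
vapour 125.7→151 °C: 41.745 kJ/kg
Δh = 345.43 + 301 + 41.745 = 688.18 kJ/kg
Q = ṁ·Δh = 24.83 kg/s × 688.18 kJ/kg = 17087 kJ/s
|Q| = 17087 kW = 61515 MJ/h

Q = 61500 MJ/h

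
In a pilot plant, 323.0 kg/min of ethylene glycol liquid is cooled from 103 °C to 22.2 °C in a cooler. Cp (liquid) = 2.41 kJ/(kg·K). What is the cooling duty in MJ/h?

Q = ṁ·Cp·ΔT = 323.0 × 2.41 × (22.2 − 103) = -62897 kJ/min
Converting: 62897 / 60 s = 1048.3 kW
Cooling duty = 3773.8 MJ/h

Q_c = 3770 MJ/h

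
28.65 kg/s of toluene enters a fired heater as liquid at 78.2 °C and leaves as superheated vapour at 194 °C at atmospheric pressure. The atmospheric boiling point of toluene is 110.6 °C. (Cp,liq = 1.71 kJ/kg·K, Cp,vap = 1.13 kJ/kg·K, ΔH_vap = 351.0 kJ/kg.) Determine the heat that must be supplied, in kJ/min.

liquid 78.2→110.6 °C: 55.404 kJ/kg
vaporisation at 110.6 °C: 351 kJ/kg
vapour 110.6→194 °C: 94.242 kJ/kg
Δh = 55.404 + 351 + 94.242 = 500.65 kJ/kg
Q = ṁ·Δh = 28.65 kg/s × 500.65 kJ/kg = 14344 kJ/s
|Q| = 14344 kW = 860610 kJ/min

Q = 861000 kJ/min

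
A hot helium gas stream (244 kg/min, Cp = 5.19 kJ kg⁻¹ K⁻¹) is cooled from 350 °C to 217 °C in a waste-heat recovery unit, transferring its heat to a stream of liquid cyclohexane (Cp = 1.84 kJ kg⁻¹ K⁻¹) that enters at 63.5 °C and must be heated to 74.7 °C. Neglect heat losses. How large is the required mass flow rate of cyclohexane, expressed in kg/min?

ṁ_c = 8170 kg/min

Heat released by hot stream: Q = 244 × 5.19 × (350 − 217) = 168430 kJ/min
Energy balance on cold side (adiabatic exchanger): Q = ṁ_c·Cp_c·(T_c,out − T_c,in)
ṁ_c = 168430 / [1.84 × (74.7 − 63.5)] = 8172.8 kg/min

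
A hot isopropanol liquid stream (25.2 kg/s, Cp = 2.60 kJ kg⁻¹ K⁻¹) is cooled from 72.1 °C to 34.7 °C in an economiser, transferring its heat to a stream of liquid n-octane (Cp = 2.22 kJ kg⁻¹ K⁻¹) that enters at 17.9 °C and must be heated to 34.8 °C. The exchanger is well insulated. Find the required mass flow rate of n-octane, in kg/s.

Heat released by hot stream: Q = 25.2 × 2.60 × (72.1 − 34.7) = 2450.4 kJ/s
Energy balance on cold side (adiabatic exchanger): Q = ṁ_c·Cp_c·(T_c,out − T_c,in)
ṁ_c = 2450.4 / [2.22 × (34.8 − 17.9)] = 65.314 kg/s

ṁ_c = 65.3 kg/s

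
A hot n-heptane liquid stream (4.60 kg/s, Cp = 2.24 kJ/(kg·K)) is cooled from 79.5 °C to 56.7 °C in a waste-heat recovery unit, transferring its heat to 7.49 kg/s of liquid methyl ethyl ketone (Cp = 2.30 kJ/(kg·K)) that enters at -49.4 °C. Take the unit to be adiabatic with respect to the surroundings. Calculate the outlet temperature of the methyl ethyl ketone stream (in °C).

T_c,out = -35.8 °C

Heat released by hot stream: Q = 4.60 × 2.24 × (79.5 − 56.7) = 234.93 kJ/s
Energy balance on cold side (adiabatic exchanger): Q = ṁ_c·Cp_c·(T_c,out − T_c,in)
T_c,out = -49.4 + 234.93/(7.49 × 2.30) = -35.763 °C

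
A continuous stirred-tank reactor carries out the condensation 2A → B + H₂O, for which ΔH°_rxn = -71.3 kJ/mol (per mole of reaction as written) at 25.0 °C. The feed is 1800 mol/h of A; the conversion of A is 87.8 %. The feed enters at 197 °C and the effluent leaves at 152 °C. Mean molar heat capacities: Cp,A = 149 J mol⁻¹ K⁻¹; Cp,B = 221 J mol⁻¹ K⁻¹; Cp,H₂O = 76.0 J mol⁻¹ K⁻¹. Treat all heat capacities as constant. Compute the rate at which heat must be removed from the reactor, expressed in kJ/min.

Q_out = 1140 kJ/min

Extent of reaction ξ = 0.878 × 1800 / 2 = 790.2 mol/h
Reaction term: ξ·ΔH°_rxn = 790.2 × -71.3 = -56341 kJ/h
Sensible, feed 197→25 °C: -46130 kJ/h
Outlet flows (mol/h): A 219.6, B 790.2, H₂O 790.2
Sensible, products 25→152 °C: 33961 kJ/h
Q = ΔH = -68511 kJ/h = -19.031 kW
Heat removed = 1141.8 kJ/min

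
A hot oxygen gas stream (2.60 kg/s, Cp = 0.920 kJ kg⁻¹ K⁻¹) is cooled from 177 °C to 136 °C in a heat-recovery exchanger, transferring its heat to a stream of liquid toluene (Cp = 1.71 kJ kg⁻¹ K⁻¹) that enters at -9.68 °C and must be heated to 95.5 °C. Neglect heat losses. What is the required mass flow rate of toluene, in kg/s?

Heat released by hot stream: Q = 2.60 × 0.920 × (177 − 136) = 98.072 kJ/s
Energy balance on cold side (adiabatic exchanger): Q = ṁ_c·Cp_c·(T_c,out − T_c,in)
ṁ_c = 98.072 / [1.71 × (95.5 − -9.68)] = 0.54528 kg/s

ṁ_c = 0.545 kg/s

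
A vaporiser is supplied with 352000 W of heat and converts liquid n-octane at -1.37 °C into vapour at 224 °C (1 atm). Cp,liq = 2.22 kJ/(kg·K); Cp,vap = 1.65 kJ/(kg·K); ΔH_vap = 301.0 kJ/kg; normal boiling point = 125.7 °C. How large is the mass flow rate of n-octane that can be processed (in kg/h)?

Δh = 2.22×(125.7−-1.37) + 301.0 + 1.65×(224−125.7) = 745.29 kJ/kg
Q = 352000 W = 352 kJ/s = 1.2672e+06 kJ/h
ṁ = Q/Δh = 1.2672e+06 / 745.29 = 1700.3 kg/h

ṁ = 1700 kg/h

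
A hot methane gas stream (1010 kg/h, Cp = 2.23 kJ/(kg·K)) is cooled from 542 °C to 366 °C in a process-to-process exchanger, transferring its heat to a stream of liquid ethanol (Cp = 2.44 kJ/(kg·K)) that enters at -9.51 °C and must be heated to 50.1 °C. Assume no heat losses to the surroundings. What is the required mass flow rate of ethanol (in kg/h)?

Heat released by hot stream: Q = 1010 × 2.23 × (542 − 366) = 396400 kJ/h
Energy balance on cold side (adiabatic exchanger): Q = ṁ_c·Cp_c·(T_c,out − T_c,in)
ṁ_c = 396400 / [2.44 × (50.1 − -9.51)] = 2725.4 kg/h

ṁ_c = 2730 kg/h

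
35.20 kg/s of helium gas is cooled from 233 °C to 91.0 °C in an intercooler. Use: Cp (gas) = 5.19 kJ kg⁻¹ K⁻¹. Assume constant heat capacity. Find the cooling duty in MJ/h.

Q = ṁ·Cp·ΔT = 35.20 × 5.19 × (91.0 − 233) = -25942 kJ/s
Cooling duty = 93390 MJ/h

Q_c = 93400 MJ/h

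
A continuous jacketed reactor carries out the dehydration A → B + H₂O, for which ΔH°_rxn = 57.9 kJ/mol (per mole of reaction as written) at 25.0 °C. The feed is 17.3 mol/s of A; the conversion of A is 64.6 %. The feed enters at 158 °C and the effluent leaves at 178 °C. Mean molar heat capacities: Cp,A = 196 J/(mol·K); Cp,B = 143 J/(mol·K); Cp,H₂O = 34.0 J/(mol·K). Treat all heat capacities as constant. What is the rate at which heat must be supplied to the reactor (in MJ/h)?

Q_in = 2460 MJ/h

Extent of reaction ξ = 0.646 × 17.3 = 11.176 mol/s
Reaction term: ξ·ΔH°_rxn = 11.176 × 57.9 = 647.08 kJ/s
Sensible, feed 158→25 °C: -450.98 kJ/s
Outlet flows (mol/s): A 6.1242, B 11.176, H₂O 11.176
Sensible, products 25→178 °C: 486.3 kJ/s
Q = ΔH = 682.41 kJ/s = 682.41 kW
Heat supplied = 2456.7 MJ/h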